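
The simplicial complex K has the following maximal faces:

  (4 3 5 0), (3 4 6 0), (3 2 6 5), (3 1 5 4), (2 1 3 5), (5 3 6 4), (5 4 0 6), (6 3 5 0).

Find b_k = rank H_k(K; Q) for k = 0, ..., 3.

b_0 = 1, b_1 = 0, b_2 = 0, b_3 = 1.

Take the total order 0 < 1 < 2 < 3 < 4 < 5 < 6 on the vertex set. Then K (dimension 3) consists of the simplices:

  0-simplices (7): [0], [1], [2], [3], [4], [5], [6]
  1-simplices (17): [0,3], [0,4], [0,5], [0,6], [1,2], [1,3], [1,4], [1,5], [2,3], [2,5], [2,6], [3,4], [3,5], [3,6], [4,5], [4,6], [5,6]
  2-simplices (18): [0,3,4], [0,3,5], [0,3,6], [0,4,5], [0,4,6], [0,5,6], [1,2,3], [1,2,5], [1,3,4], [1,3,5], [1,4,5], [2,3,5], [2,3,6], [2,5,6], [3,4,5], [3,4,6], [3,5,6], [4,5,6]
  3-simplices (8): [0,3,4,5], [0,3,4,6], [0,3,5,6], [0,4,5,6], [1,2,3,5], [1,3,4,5], [2,3,5,6], [3,4,5,6]

Hence C_0 ≅ Z^7, C_1 ≅ Z^17, C_2 ≅ Z^18, C_3 ≅ Z^8.

Boundary ∂_1: C_1 → C_0 maps an edge to its endpoints' difference, ∂[p,q] = q − p. For instance
  ∂[1,4] = [4] − [1].
As a 7×17 matrix over Z this has rank 6, with invariant factors (1,1,1,1,1,1).

∂_2: C_2 → C_1 sends each 2-simplex [p,q,r] to [q,r] − [p,r] + [p,q]. For instance
  ∂[0,4,5] = [4,5] − [0,5] + [0,4],
  ∂[3,4,6] = [4,6] − [3,6] + [3,4].
The 17×18 boundary matrix has rank 11 and Smith normal form diag(1,1,1,1,1,1,1,1,1,1,1).

Boundary ∂_3: C_3 → C_2 sends each 3-simplex σ to the alternating sum Σ_i (−1)^i (σ with its i-th vertex removed). For instance
  ∂[1,2,3,5] = [2,3,5] − [1,3,5] + [1,2,5] − [1,2,3],
  ∂[0,3,4,6] = [3,4,6] − [0,4,6] + [0,3,6] − [0,3,4].
The resulting 18×8 matrix has rank 7, and its Smith normal form has invariant factors (1,1,1,1,1,1,1).

Reading off H_k = ker ∂_k / im ∂_{k+1}:

  H_0: rank C_0 − rank ∂_1 = 7 − 6 = 1, and the invariant factors of ∂_1 are all 1, so H_0 = Z.
  H_1: rank ker ∂_1 − rank ∂_2 = (17 − 6) − 11 = 0, and the invariant factors of ∂_2 are all 1, so H_1 = 0.
  H_2: rank ker ∂_2 − rank ∂_3 = (18 − 11) − 7 = 0, and the invariant factors of ∂_3 are all 1, so H_2 = 0.
  H_3: rank ker ∂_3 − rank ∂_4 = (8 − 7) − 0 = 1, and there is no ∂_4, so H_3 = Z.

As a check, the Euler characteristic is 7 − 17 + 18 − 8 = 0, which agrees with 1 − 0 + 0 − 1 = 0.

Hence the Betti numbers are b_0 = 1, b_1 = 0, b_2 = 0, b_3 = 1.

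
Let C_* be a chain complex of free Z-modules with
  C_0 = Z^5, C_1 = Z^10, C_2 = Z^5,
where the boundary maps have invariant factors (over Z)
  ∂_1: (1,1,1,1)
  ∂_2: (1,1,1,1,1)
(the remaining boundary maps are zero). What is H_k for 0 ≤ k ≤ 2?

H_0: b_0 = 5 − 0 − 4 = 1; torsion from ∂_1 factors > 1: none. So H_0 ≅ Z.
H_1: b_1 = 10 − 4 − 5 = 1; torsion from ∂_2 factors > 1: none. So H_1 ≅ Z.
H_2: b_2 = 5 − 5 − 0 = 0; torsion from ∂_3 factors > 1: none. So H_2 ≅ 0.

H_0 ≅ Z,  H_1 ≅ Z,  H_2 = 0.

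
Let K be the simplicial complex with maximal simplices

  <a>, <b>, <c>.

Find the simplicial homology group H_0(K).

Take the total order a < b < c on the vertex set. Then K (dimension 0) consists of the simplices:

  0-simplices (3): a, b, c

giving chain groups C_0 ≅ Z^3.

Now H_k = ker ∂_k / im ∂_{k+1}, so:

  H_0: rank C_0 − rank ∂_1 = 3 − 0 = 3, and there is no ∂_1, so H_0 ≅ Z^3.

H_0 = Z^3.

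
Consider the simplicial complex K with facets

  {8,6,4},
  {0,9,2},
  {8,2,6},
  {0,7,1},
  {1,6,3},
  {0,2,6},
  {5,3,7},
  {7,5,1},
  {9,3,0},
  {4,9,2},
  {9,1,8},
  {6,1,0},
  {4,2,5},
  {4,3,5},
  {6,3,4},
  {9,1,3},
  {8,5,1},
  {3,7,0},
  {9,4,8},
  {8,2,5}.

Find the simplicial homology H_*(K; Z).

H_0 ≅ Z,  H_1 ≅ Z ⊕ Z/2,  H_2 = 0.

Order the vertices as 0 < 1 < 2 < 3 < 4 < 5 < 6 < 7 < 8 < 9. Listing each simplex with vertices in this order, K has dimension 2 with simplices:

  0-simplices (10): [0], [1], [2], [3], [4], [5], [6], [7], [8], [9]
  1-simplices (30): (30 of them)
  2-simplices (20): (20 of them)

giving chain groups C_0 ≅ Z^10, C_1 ≅ Z^30, C_2 ≅ Z^20.

The boundary map ∂_1: C_1 → C_0 sends each edge [p,q] (with p < q) to q − p. For instance
  ∂[0,3] = [3] − [0].
The 10×30 boundary matrix has rank 9 and Smith normal form diag(1,1,1,1,1,1,1,1,1).

∂_2: C_2 → C_1 acts by ∂[p,q,r] = [q,r] − [p,r] + [p,q]. For instance
  ∂[0,1,6] = [1,6] − [0,6] + [0,1],
  ∂[2,4,5] = [4,5] − [2,5] + [2,4].
The resulting 30×20 matrix has rank 20, and its Smith normal form has invariant factors (1,1,1,1,1,1,1,1,1,1,1,1,1,1,1,1,1,1,1,2).

Computing H_k = (kernel of ∂_k) / (image of ∂_{k+1}):

  H_0: rank C_0 − rank ∂_1 = 10 − 9 = 1, and the invariant factors of ∂_1 are all 1, so H_0 ≅ Z.
  H_1: rank ker ∂_1 − rank ∂_2 = (30 − 9) − 20 = 1, and ∂_2 has invariant factor 2 > 1, so H_1 ≅ Z ⊕ Z/2.
  H_2: rank ker ∂_2 − rank ∂_3 = (20 − 20) − 0 = 0, and there is no ∂_3, so H_2 ≅ 0.

As a check, the Euler characteristic is 10 − 30 + 20 = 0, which agrees with 1 − 1 + 0 = 0.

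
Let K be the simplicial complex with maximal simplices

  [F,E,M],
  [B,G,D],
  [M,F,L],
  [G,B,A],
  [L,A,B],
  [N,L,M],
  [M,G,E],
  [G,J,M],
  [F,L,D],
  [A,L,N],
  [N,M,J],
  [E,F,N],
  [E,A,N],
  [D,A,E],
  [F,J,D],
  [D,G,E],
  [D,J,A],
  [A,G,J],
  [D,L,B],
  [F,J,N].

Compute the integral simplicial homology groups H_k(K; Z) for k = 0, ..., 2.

H_0 = Z,  H_1 = Z ⊕ Z/2,  H_2 = 0.

Fix the vertex order A < B < D < E < F < G < J < L < M < N and write every simplex with vertices in increasing order. Then dim K = 2 and the simplices of K are:

  0-simplices (10): A, B, D, E, F, G, J, L, M, N
  1-simplices (30): AB, AD, AE, AG, AJ, AL, AN, BD, BG, BL, DE, DF, DG, DJ, DL, EF, EG, EM, EN, FJ, FL, FM, FN, GJ, GM, JM, JN, LM, LN, MN
  2-simplices (20): ABG, ABL, ADE, ADJ, AEN, AGJ, ALN, BDG, BDL, DEG, DFJ, DFL, EFM, EFN, EGM, FJN, FLM, GJM, JMN, LMN

giving chain groups C_0 ≅ Z^10, C_1 ≅ Z^30, C_2 ≅ Z^20.

Boundary ∂_1: C_1 → C_0 sends each edge [p,q] (with p < q) to q − p. For instance
  ∂AN = N − A.
This gives a 10×30 integer matrix of rank 9; reducing to Smith normal form yields diagonal entries (1,1,1,1,1,1,1,1,1).

The boundary map ∂_2: C_2 → C_1 sends each 2-simplex [p,q,r] to [q,r] − [p,r] + [p,q]. For instance
  ∂GJM = JM − GM + GJ,
  ∂JMN = MN − JN + JM.
As a 30×20 matrix over Z this has rank 20, with invariant factors (1,1,1,1,1,1,1,1,1,1,1,1,1,1,1,1,1,1,1,2).

Reading off H_k = ker ∂_k / im ∂_{k+1}:

  H_0: rank C_0 − rank ∂_1 = 10 − 9 = 1, and the invariant factors of ∂_1 are all 1, so H_0 = Z.
  H_1: rank ker ∂_1 − rank ∂_2 = (30 − 9) − 20 = 1, and ∂_2 has invariant factor 2 > 1, so H_1 = Z ⊕ Z/2.
  H_2: rank ker ∂_2 − rank ∂_3 = (20 − 20) − 0 = 0, and there is no ∂_3, so H_2 = 0.

(K is a triangulation of the Klein bottle.)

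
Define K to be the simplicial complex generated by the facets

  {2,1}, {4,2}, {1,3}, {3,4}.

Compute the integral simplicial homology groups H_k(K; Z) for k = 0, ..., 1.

H_0 ≅ Z,  H_1 ≅ Z.

K has 4 vertices, 4 edges.
rank ∂_0 = 0, rank ∂_1 = 3 ⇒ b_0 = 4 − 0 − 3 = 1; all invariant factors of ∂_1 are 1 so no torsion. So H_0 = Z.
rank ∂_1 = 3, rank ∂_2 = 0 ⇒ b_1 = 4 − 3 − 0 = 1. So H_1 = Z.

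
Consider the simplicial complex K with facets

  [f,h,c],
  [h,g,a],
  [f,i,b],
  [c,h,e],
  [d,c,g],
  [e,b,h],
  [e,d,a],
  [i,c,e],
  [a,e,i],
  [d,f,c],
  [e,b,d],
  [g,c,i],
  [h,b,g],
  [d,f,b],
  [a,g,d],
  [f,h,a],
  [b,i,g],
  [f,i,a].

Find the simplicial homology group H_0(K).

Fix the vertex order a < b < c < d < e < f < g < h < i and write every simplex with vertices in increasing order. Then dim K = 2 and the simplices of K are:

  0-simplices (9): a, b, c, d, e, f, g, h, i
  1-simplices (27): ad, ae, af, ag, ah, ai, bd, be, bf, bg, bh, bi, cd, ce, cf, cg, ch, ci, de, df, dg, eh, ei, fh, fi, gh, gi
  2-simplices (18): ade, adg, aei, afh, afi, agh, bde, bdf, beh, bfi, bgh, bgi, cdf, cdg, ceh, cei, cfh, cgi

giving chain groups C_0 ≅ Z^9, C_1 ≅ Z^27, C_2 ≅ Z^18.

Boundary ∂_1: C_1 → C_0 is given by ∂[p,q] = [q] − [p]. For instance
  ∂ei = i − e.
This gives a 9×27 integer matrix of rank 8; reducing to Smith normal form yields diagonal entries (1,1,1,1,1,1,1,1).

∂_2: C_2 → C_1 acts by ∂[p,q,r] = [q,r] − [p,r] + [p,q]. For instance
  ∂beh = eh − bh + be,
  ∂bgi = gi − bi + bg.
This gives a 27×18 integer matrix of rank 17; reducing to Smith normal form yields diagonal entries (1,1,1,1,1,1,1,1,1,1,1,1,1,1,1,1,1).

From H_k ≅ ker(∂_k) / im(∂_{k+1}) we obtain:

  H_0: rank C_0 − rank ∂_1 = 9 − 8 = 1, and the invariant factors of ∂_1 are all 1, so H_0 ≅ Z.

H_0 = Z.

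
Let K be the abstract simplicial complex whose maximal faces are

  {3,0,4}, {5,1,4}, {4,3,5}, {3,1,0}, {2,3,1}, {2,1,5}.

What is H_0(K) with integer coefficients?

H_0 = Z.

Order the vertices as 0 < 1 < 2 < 3 < 4 < 5. Listing each simplex with vertices in this order, K has dimension 2 with simplices:

  0-simplices (6): [0], [1], [2], [3], [4], [5]
  1-simplices (12): [0,1], [0,3], [0,4], [1,2], [1,3], [1,4], [1,5], [2,3], [2,5], [3,4], [3,5], [4,5]
  2-simplices (6): [0,1,3], [0,3,4], [1,2,3], [1,2,5], [1,4,5], [3,4,5]

so the chain groups are C_0 ≅ Z^6, C_1 ≅ Z^12, C_2 ≅ Z^6.

Boundary ∂_1: C_1 → C_0 is given by ∂[p,q] = [q] − [p]. For instance
  ∂[1,2] = [2] − [1].
This gives a 6×12 integer matrix of rank 5; reducing to Smith normal form yields diagonal entries (1,1,1,1,1).

The boundary map ∂_2: C_2 → C_1 sends each 2-simplex [p,q,r] to [q,r] − [p,r] + [p,q]. For instance
  ∂[0,3,4] = [3,4] − [0,4] + [0,3],
  ∂[0,1,3] = [1,3] − [0,3] + [0,1].
The 12×6 boundary matrix has rank 6 and Smith normal form diag(1,1,1,1,1,1).

Reading off H_k = ker ∂_k / im ∂_{k+1}:

  H_0: rank C_0 − rank ∂_1 = 6 − 5 = 1, and the invariant factors of ∂_1 are all 1, so H_0 = Z.

(K is a triangulation of the cylinder S^1 x I.)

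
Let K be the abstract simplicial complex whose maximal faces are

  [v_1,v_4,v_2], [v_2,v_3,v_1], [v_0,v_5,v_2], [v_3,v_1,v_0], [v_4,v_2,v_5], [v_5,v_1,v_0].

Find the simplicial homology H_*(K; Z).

H_0 ≅ Z,  H_1 ≅ Z,  H_2 = 0.

Order the vertices as v_0 < v_1 < v_2 < v_3 < v_4 < v_5. Listing each simplex with vertices in this order, K has dimension 2 with simplices:

  0-simplices (6): [v_0], [v_1], [v_2], [v_3], [v_4], [v_5]
  1-simplices (12): [v_0,v_1], [v_0,v_2], [v_0,v_3], [v_0,v_5], [v_1,v_2], [v_1,v_3], [v_1,v_4], [v_1,v_5], [v_2,v_3], [v_2,v_4], [v_2,v_5], [v_4,v_5]
  2-simplices (6): [v_0,v_1,v_3], [v_0,v_1,v_5], [v_0,v_2,v_5], [v_1,v_2,v_3], [v_1,v_2,v_4], [v_2,v_4,v_5]

so the chain groups are C_0 ≅ Z^6, C_1 ≅ Z^12, C_2 ≅ Z^6.

The boundary map ∂_1: C_1 → C_0 is given by ∂[p,q] = [q] − [p]. For instance
  ∂[v_2,v_3] = [v_3] − [v_2].
This gives a 6×12 integer matrix of rank 5; reducing to Smith normal form yields diagonal entries (1,1,1,1,1).

The boundary map ∂_2: C_2 → C_1 sends each 2-simplex [p,q,r] to [q,r] − [p,r] + [p,q]. For instance
  ∂[v_1,v_2,v_3] = [v_2,v_3] − [v_1,v_3] + [v_1,v_2],
  ∂[v_2,v_4,v_5] = [v_4,v_5] − [v_2,v_5] + [v_2,v_4].
The resulting 12×6 matrix has rank 6, and its Smith normal form has invariant factors (1,1,1,1,1,1).

From H_k ≅ ker(∂_k) / im(∂_{k+1}) we obtain:

  H_0: rank C_0 − rank ∂_1 = 6 − 5 = 1, and the invariant factors of ∂_1 are all 1, so H_0 ≅ Z.
  H_1: rank ker ∂_1 − rank ∂_2 = (12 − 5) − 6 = 1, and the invariant factors of ∂_2 are all 1, so H_1 ≅ Z.
  H_2: rank ker ∂_2 − rank ∂_3 = (6 − 6) − 0 = 0, and there is no ∂_3, so H_2 ≅ 0.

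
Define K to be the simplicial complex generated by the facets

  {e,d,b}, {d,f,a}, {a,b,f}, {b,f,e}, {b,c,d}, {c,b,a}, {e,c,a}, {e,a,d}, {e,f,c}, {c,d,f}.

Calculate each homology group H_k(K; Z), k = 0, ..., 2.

Order the vertices as a < b < c < d < e < f. Listing each simplex with vertices in this order, K has dimension 2 with simplices:

  0-simplices (6): a, b, c, d, e, f
  1-simplices (15): ab, ac, ad, ae, af, bc, bd, be, bf, cd, ce, cf, de, df, ef
  2-simplices (10): abc, abf, ace, ade, adf, bcd, bde, bef, cdf, cef

giving chain groups C_0 ≅ Z^6, C_1 ≅ Z^15, C_2 ≅ Z^10.

∂_1: C_1 → C_0 sends each edge [p,q] (with p < q) to q − p. For instance
  ∂bf = f − b.
As a 6×15 matrix over Z this has rank 5, with invariant factors (1,1,1,1,1).

The boundary map ∂_2: C_2 → C_1 maps a triangle to the signed sum of its edges. For instance
  ∂cef = ef − cf + ce,
  ∂abf = bf − af + ab.
As a 15×10 matrix over Z this has rank 10, with invariant factors (1,1,1,1,1,1,1,1,1,2).

From H_k ≅ ker(∂_k) / im(∂_{k+1}) we obtain:

  H_0: rank C_0 − rank ∂_1 = 6 − 5 = 1, and the invariant factors of ∂_1 are all 1, so H_0 ≅ Z.
  H_1: rank ker ∂_1 − rank ∂_2 = (15 − 5) − 10 = 0, and ∂_2 has invariant factor 2 > 1, so H_1 ≅ Z/2.
  H_2: rank ker ∂_2 − rank ∂_3 = (10 − 10) − 0 = 0, and there is no ∂_3, so H_2 ≅ 0.

H_0 = Z,  H_1 = Z/2,  H_2 = 0.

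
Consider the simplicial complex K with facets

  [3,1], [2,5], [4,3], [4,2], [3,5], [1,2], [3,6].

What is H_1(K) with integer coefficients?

We work with the vertex ordering 1 < 2 < 3 < 4 < 5 < 6. The simplices of K, each written with vertices in increasing order, are:

  0-simplices (6): [1], [2], [3], [4], [5], [6]
  1-simplices (7): [1,2], [1,3], [2,4], [2,5], [3,4], [3,5], [3,6]

so the chain groups are C_0 ≅ Z^6, C_1 ≅ Z^7.

∂_1: C_1 → C_0 maps an edge to its endpoints' difference, ∂[p,q] = q − p.
The resulting 6×7 matrix has rank 5, and its Smith normal form has invariant factors (1,1,1,1,1).

Computing H_k = (kernel of ∂_k) / (image of ∂_{k+1}):

  H_1: rank ker ∂_1 − rank ∂_2 = (7 − 5) − 0 = 2, and there is no ∂_2, so H_1 ≅ Z^2.

H_1 ≅ Z^2.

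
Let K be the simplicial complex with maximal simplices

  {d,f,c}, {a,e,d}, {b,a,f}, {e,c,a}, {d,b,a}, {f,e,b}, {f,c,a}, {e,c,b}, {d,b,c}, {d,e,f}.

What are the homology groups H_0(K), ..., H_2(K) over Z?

K has 6 vertices, 15 edges, 10 triangles.
rank ∂_0 = 0, rank ∂_1 = 5 ⇒ b_0 = 6 − 0 − 5 = 1; all invariant factors of ∂_1 are 1 so no torsion. So H_0 = Z.
rank ∂_1 = 5, rank ∂_2 = 10 ⇒ b_1 = 15 − 5 − 10 = 0; ∂_2 has invariant factor(s) [2] giving torsion. So H_1 = Z/2.
rank ∂_2 = 10, rank ∂_3 = 0 ⇒ b_2 = 10 − 10 − 0 = 0. So H_2 = 0.

H_0 = Z,  H_1 = Z/2,  H_2 = 0.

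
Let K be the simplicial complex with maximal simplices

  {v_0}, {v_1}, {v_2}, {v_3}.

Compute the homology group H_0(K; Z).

H_0 ≅ Z^4.

Order the vertices as v_0 < v_1 < v_2 < v_3. Listing each simplex with vertices in this order, K has dimension 0 with simplices:

  0-simplices (4): [v_0], [v_1], [v_2], [v_3]

Hence C_0 ≅ Z^4.

Now H_k = ker ∂_k / im ∂_{k+1}, so:

  H_0: rank C_0 − rank ∂_1 = 4 − 0 = 4, and there is no ∂_1, so H_0 = Z^4.

(K is a triangulation of a set of 4 points.)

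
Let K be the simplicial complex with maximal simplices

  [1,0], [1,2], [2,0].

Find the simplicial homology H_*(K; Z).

Take the total order 0 < 1 < 2 on the vertex set. Then K (dimension 1) consists of the simplices:

  0-simplices (3): [0], [1], [2]
  1-simplices (3): [0,1], [0,2], [1,2]

so the chain groups are C_0 ≅ Z^3, C_1 ≅ Z^3.

The boundary map ∂_1: C_1 → C_0 is given by ∂[p,q] = [q] − [p]. For instance
  ∂[1,2] = [2] − [1].
The resulting 3×3 matrix has rank 2, and its Smith normal form has invariant factors (1,1).

Computing H_k = (kernel of ∂_k) / (image of ∂_{k+1}):

  H_0: rank C_0 − rank ∂_1 = 3 − 2 = 1, and the invariant factors of ∂_1 are all 1, so H_0 ≅ Z.
  H_1: rank ker ∂_1 − rank ∂_2 = (3 − 2) − 0 = 1, and there is no ∂_2, so H_1 ≅ Z.

As a check, the Euler characteristic is 3 − 3 = 0, which agrees with 1 − 1 = 0.

H_0 ≅ Z,  H_1 ≅ Z.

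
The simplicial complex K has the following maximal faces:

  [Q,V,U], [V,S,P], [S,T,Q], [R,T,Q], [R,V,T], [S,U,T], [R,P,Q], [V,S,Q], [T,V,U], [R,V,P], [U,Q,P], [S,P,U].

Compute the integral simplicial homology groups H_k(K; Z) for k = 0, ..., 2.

H_0 ≅ Z,  H_1 ≅ Z/2,  H_2 = 0.

We work with the vertex ordering P < Q < R < S < T < U < V. The simplices of K, each written with vertices in increasing order, are:

  0-simplices (7): P, Q, R, S, T, U, V
  1-simplices (18): PQ, PR, PS, PU, PV, QR, QS, QT, QU, QV, RT, RV, ST, SU, SV, TU, TV, UV
  2-simplices (12): PQR, PQU, PRV, PSU, PSV, QRT, QST, QSV, QUV, RTV, STU, TUV

so the chain groups are C_0 ≅ Z^7, C_1 ≅ Z^18, C_2 ≅ Z^12.

Boundary ∂_1: C_1 → C_0 maps an edge to its endpoints' difference, ∂[p,q] = q − p.
The resulting 7×18 matrix has rank 6, and its Smith normal form has invariant factors (1,1,1,1,1,1).

∂_2: C_2 → C_1 acts by ∂[p,q,r] = [q,r] − [p,r] + [p,q]. For instance
  ∂QST = ST − QT + QS,
  ∂PQU = QU − PU + PQ.
As a 18×12 matrix over Z this has rank 12, with invariant factors (1,1,1,1,1,1,1,1,1,1,1,2).

From H_k ≅ ker(∂_k) / im(∂_{k+1}) we obtain:

  H_0: rank C_0 − rank ∂_1 = 7 − 6 = 1, and the invariant factors of ∂_1 are all 1, so H_0 ≅ Z.
  H_1: rank ker ∂_1 − rank ∂_2 = (18 − 6) − 12 = 0, and ∂_2 has invariant factor 2 > 1, so H_1 ≅ Z/2.
  H_2: rank ker ∂_2 − rank ∂_3 = (12 − 12) − 0 = 0, and there is no ∂_3, so H_2 ≅ 0.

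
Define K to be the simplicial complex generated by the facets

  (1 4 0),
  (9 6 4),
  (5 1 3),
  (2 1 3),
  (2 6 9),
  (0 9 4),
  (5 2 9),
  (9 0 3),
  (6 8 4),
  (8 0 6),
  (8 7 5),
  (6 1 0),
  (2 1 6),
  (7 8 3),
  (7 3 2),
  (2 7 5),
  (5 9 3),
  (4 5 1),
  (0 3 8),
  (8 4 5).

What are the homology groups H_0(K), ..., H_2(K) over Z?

We work with the vertex ordering 0 < 1 < 2 < 3 < 4 < 5 < 6 < 7 < 8 < 9. The simplices of K, each written with vertices in increasing order, are:

  0-simplices (10): [0], [1], [2], [3], [4], [5], [6], [7], [8], [9]
  1-simplices (30): (30 of them)
  2-simplices (20): (20 of them)

so the chain groups are C_0 ≅ Z^10, C_1 ≅ Z^30, C_2 ≅ Z^20.

Boundary ∂_1: C_1 → C_0 sends each edge [p,q] (with p < q) to q − p. For instance
  ∂[2,3] = [3] − [2].
The 10×30 boundary matrix has rank 9 and Smith normal form diag(1,1,1,1,1,1,1,1,1).

The boundary map ∂_2: C_2 → C_1 maps a triangle to the signed sum of its edges. For instance
  ∂[2,5,7] = [5,7] − [2,7] + [2,5],
  ∂[0,1,4] = [1,4] − [0,4] + [0,1].
The 30×20 boundary matrix has rank 20 and Smith normal form diag(1,1,1,1,1,1,1,1,1,1,1,1,1,1,1,1,1,1,1,2).

From H_k ≅ ker(∂_k) / im(∂_{k+1}) we obtain:

  H_0: rank C_0 − rank ∂_1 = 10 − 9 = 1, and the invariant factors of ∂_1 are all 1, so H_0 ≅ Z.
  H_1: rank ker ∂_1 − rank ∂_2 = (30 − 9) − 20 = 1, and ∂_2 has invariant factor 2 > 1, so H_1 ≅ Z ⊕ Z/2.
  H_2: rank ker ∂_2 − rank ∂_3 = (20 − 20) − 0 = 0, and there is no ∂_3, so H_2 ≅ 0.

H_0 = Z,  H_1 = Z ⊕ Z/2,  H_2 = 0.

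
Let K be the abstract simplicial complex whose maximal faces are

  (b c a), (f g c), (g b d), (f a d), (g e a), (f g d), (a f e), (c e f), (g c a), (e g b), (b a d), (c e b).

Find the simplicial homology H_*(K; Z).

H_0 = Z,  H_1 = Z/2,  H_2 = 0.

Order the vertices as a < b < c < d < e < f < g. Listing each simplex with vertices in this order, K has dimension 2 with simplices:

  0-simplices (7): a, b, c, d, e, f, g
  1-simplices (18): ab, ac, ad, ae, af, ag, bc, bd, be, bg, ce, cf, cg, df, dg, ef, eg, fg
  2-simplices (12): abc, abd, acg, adf, aef, aeg, bce, bdg, beg, cef, cfg, dfg

Hence C_0 ≅ Z^7, C_1 ≅ Z^18, C_2 ≅ Z^12.

Boundary ∂_1: C_1 → C_0 maps an edge to its endpoints' difference, ∂[p,q] = q − p. For instance
  ∂cf = f − c.
The 7×18 boundary matrix has rank 6 and Smith normal form diag(1,1,1,1,1,1).

Boundary ∂_2: C_2 → C_1 sends each 2-simplex [p,q,r] to [q,r] − [p,r] + [p,q]. For instance
  ∂cfg = fg − cg + cf,
  ∂abd = bd − ad + ab.
The 18×12 boundary matrix has rank 12 and Smith normal form diag(1,1,1,1,1,1,1,1,1,1,1,2).

From H_k ≅ ker(∂_k) / im(∂_{k+1}) we obtain:

  H_0: rank C_0 − rank ∂_1 = 7 − 6 = 1, and the invariant factors of ∂_1 are all 1, so H_0 = Z.
  H_1: rank ker ∂_1 − rank ∂_2 = (18 − 6) − 12 = 0, and ∂_2 has invariant factor 2 > 1, so H_1 = Z/2.
  H_2: rank ker ∂_2 − rank ∂_3 = (12 − 12) − 0 = 0, and there is no ∂_3, so H_2 = 0.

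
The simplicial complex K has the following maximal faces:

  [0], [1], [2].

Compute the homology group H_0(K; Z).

H_0 ≅ Z^3.

Fix the vertex order 0 < 1 < 2 and write every simplex with vertices in increasing order. Then dim K = 0 and the simplices of K are:

  0-simplices (3): [0], [1], [2]

Hence C_0 ≅ Z^3.

Computing H_k = (kernel of ∂_k) / (image of ∂_{k+1}):

  H_0: rank C_0 − rank ∂_1 = 3 − 0 = 3, and there is no ∂_1, so H_0 ≅ Z^3.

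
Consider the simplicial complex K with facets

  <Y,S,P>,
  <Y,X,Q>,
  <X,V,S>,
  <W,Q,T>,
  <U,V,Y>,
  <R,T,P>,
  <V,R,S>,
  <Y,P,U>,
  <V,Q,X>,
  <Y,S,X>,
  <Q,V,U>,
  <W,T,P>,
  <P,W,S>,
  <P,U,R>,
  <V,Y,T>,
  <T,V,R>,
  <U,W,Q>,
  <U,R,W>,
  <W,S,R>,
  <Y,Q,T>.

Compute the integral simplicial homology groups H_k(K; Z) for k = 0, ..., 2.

K has 10 vertices, 30 edges, 20 triangles.
rank ∂_0 = 0, rank ∂_1 = 9 ⇒ b_0 = 10 − 0 − 9 = 1; all invariant factors of ∂_1 are 1 so no torsion. So H_0 ≅ Z.
rank ∂_1 = 9, rank ∂_2 = 20 ⇒ b_1 = 30 − 9 − 20 = 1; ∂_2 has invariant factor(s) [2] giving torsion. So H_1 ≅ Z ⊕ Z/2.
rank ∂_2 = 20, rank ∂_3 = 0 ⇒ b_2 = 20 − 20 − 0 = 0. So H_2 ≅ 0.

H_0 = Z,  H_1 = Z ⊕ Z/2,  H_2 = 0.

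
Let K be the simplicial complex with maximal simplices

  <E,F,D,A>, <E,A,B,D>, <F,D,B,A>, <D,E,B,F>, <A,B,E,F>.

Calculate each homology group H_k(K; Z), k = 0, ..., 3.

Fix the vertex order A < B < D < E < F and write every simplex with vertices in increasing order. Then dim K = 3 and the simplices of K are:

  0-simplices (5): A, B, D, E, F
  1-simplices (10): AB, AD, AE, AF, BD, BE, BF, DE, DF, EF
  2-simplices (10): ABD, ABE, ABF, ADE, ADF, AEF, BDE, BDF, BEF, DEF
  3-simplices (5): ABDE, ABDF, ABEF, ADEF, BDEF

so the chain groups are C_0 ≅ Z^5, C_1 ≅ Z^10, C_2 ≅ Z^10, C_3 ≅ Z^5.

The boundary map ∂_1: C_1 → C_0 sends each edge [p,q] (with p < q) to q − p. For instance
  ∂DF = F − D.
As a 5×10 matrix over Z this has rank 4, with invariant factors (1,1,1,1).

The boundary map ∂_2: C_2 → C_1 maps a triangle to the signed sum of its edges. For instance
  ∂ABE = BE − AE + AB,
  ∂ABD = BD − AD + AB.
As a 10×10 matrix over Z this has rank 6, with invariant factors (1,1,1,1,1,1).

The boundary map ∂_3: C_3 → C_2 sends each 3-simplex σ to the alternating sum Σ_i (−1)^i (σ with its i-th vertex removed). For instance
  ∂ADEF = DEF − AEF + ADF − ADE,
  ∂ABEF = BEF − AEF + ABF − ABE.
This gives a 10×5 integer matrix of rank 4; reducing to Smith normal form yields diagonal entries (1,1,1,1).

From H_k ≅ ker(∂_k) / im(∂_{k+1}) we obtain:

  H_0: rank C_0 − rank ∂_1 = 5 − 4 = 1, and the invariant factors of ∂_1 are all 1, so H_0 ≅ Z.
  H_1: rank ker ∂_1 − rank ∂_2 = (10 − 4) − 6 = 0, and the invariant factors of ∂_2 are all 1, so H_1 ≅ 0.
  H_2: rank ker ∂_2 − rank ∂_3 = (10 − 6) − 4 = 0, and the invariant factors of ∂_3 are all 1, so H_2 ≅ 0.
  H_3: rank ker ∂_3 − rank ∂_4 = (5 − 4) − 0 = 1, and there is no ∂_4, so H_3 ≅ Z.

H_0 = Z,  H_1 = 0,  H_2 = 0,  H_3 = Z.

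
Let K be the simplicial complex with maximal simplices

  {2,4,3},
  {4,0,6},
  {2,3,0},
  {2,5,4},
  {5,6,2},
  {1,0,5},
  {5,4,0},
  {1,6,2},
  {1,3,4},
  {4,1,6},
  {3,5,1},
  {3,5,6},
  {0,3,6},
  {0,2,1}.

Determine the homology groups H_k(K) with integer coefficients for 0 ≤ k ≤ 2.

H_0 ≅ Z,  H_1 ≅ Z^2,  H_2 ≅ Z.

Fix the vertex order 0 < 1 < 2 < 3 < 4 < 5 < 6 and write every simplex with vertices in increasing order. Then dim K = 2 and the simplices of K are:

  0-simplices (7): [0], [1], [2], [3], [4], [5], [6]
  1-simplices (21): [0,1], [0,2], [0,3], [0,4], [0,5], [0,6], [1,2], [1,3], [1,4], [1,5], [1,6], [2,3], [2,4], [2,5], [2,6], [3,4], [3,5], [3,6], [4,5], [4,6], [5,6]
  2-simplices (14): [0,1,2], [0,1,5], [0,2,3], [0,3,6], [0,4,5], [0,4,6], [1,2,6], [1,3,4], [1,3,5], [1,4,6], [2,3,4], [2,4,5], [2,5,6], [3,5,6]

Hence C_0 ≅ Z^7, C_1 ≅ Z^21, C_2 ≅ Z^14.

∂_1: C_1 → C_0 maps an edge to its endpoints' difference, ∂[p,q] = q − p. For instance
  ∂[2,4] = [4] − [2].
The resulting 7×21 matrix has rank 6, and its Smith normal form has invariant factors (1,1,1,1,1,1).

The boundary map ∂_2: C_2 → C_1 sends each 2-simplex [p,q,r] to [q,r] − [p,r] + [p,q]. For instance
  ∂[2,4,5] = [4,5] − [2,5] + [2,4],
  ∂[0,4,5] = [4,5] − [0,5] + [0,4].
This gives a 21×14 integer matrix of rank 13; reducing to Smith normal form yields diagonal entries (1,1,1,1,1,1,1,1,1,1,1,1,1).

Reading off H_k = ker ∂_k / im ∂_{k+1}:

  H_0: rank C_0 − rank ∂_1 = 7 − 6 = 1, and the invariant factors of ∂_1 are all 1, so H_0 ≅ Z.
  H_1: rank ker ∂_1 − rank ∂_2 = (21 − 6) − 13 = 2, and the invariant factors of ∂_2 are all 1, so H_1 ≅ Z^2.
  H_2: rank ker ∂_2 − rank ∂_3 = (14 − 13) − 0 = 1, and there is no ∂_3, so H_2 ≅ Z.

As a check, the Euler characteristic is 7 − 21 + 14 = 0, which agrees with 1 − 2 + 1 = 0.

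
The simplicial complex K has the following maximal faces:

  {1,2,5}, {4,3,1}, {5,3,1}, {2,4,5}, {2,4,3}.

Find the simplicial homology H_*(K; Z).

H_0 ≅ Z,  H_1 ≅ Z,  H_2 = 0.

K has 5 vertices, 10 edges, 5 triangles.
rank ∂_0 = 0, rank ∂_1 = 4 ⇒ b_0 = 5 − 0 − 4 = 1; all invariant factors of ∂_1 are 1 so no torsion. So H_0 = Z.
rank ∂_1 = 4, rank ∂_2 = 5 ⇒ b_1 = 10 − 4 − 5 = 1; all invariant factors of ∂_2 are 1 so no torsion. So H_1 = Z.
rank ∂_2 = 5, rank ∂_3 = 0 ⇒ b_2 = 5 − 5 − 0 = 0. So H_2 = 0.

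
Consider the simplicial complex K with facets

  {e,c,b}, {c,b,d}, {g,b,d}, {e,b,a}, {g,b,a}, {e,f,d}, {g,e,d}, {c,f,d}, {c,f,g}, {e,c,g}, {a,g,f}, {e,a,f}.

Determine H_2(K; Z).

Order the vertices as a < b < c < d < e < f < g. Listing each simplex with vertices in this order, K has dimension 2 with simplices:

  0-simplices (7): a, b, c, d, e, f, g
  1-simplices (18): ab, ae, af, ag, bc, bd, be, bg, cd, ce, cf, cg, de, df, dg, ef, eg, fg
  2-simplices (12): abe, abg, aef, afg, bcd, bce, bdg, cdf, ceg, cfg, def, deg

Hence C_0 ≅ Z^7, C_1 ≅ Z^18, C_2 ≅ Z^12.

∂_1: C_1 → C_0 maps an edge to its endpoints' difference, ∂[p,q] = q − p. For instance
  ∂bc = c − b.
This gives a 7×18 integer matrix of rank 6; reducing to Smith normal form yields diagonal entries (1,1,1,1,1,1).

The boundary map ∂_2: C_2 → C_1 maps a triangle to the signed sum of its edges. For instance
  ∂bce = ce − be + bc,
  ∂aef = ef − af + ae.
This gives a 18×12 integer matrix of rank 12; reducing to Smith normal form yields diagonal entries (1,1,1,1,1,1,1,1,1,1,1,2).

Now H_k = ker ∂_k / im ∂_{k+1}, so:

  H_2: rank ker ∂_2 − rank ∂_3 = (12 − 12) − 0 = 0, and there is no ∂_3, so H_2 ≅ 0.

H_2 ≅ 0.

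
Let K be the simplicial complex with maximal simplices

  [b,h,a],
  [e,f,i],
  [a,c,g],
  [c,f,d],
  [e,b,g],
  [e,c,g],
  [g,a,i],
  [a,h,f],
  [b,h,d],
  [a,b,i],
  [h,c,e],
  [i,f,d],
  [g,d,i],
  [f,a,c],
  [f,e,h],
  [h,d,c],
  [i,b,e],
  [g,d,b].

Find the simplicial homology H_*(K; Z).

Fix the vertex order a < b < c < d < e < f < g < h < i and write every simplex with vertices in increasing order. Then dim K = 2 and the simplices of K are:

  0-simplices (9): a, b, c, d, e, f, g, h, i
  1-simplices (27): ab, ac, af, ag, ah, ai, bd, be, bg, bh, bi, cd, ce, cf, cg, ch, df, dg, dh, di, ef, eg, eh, ei, fh, fi, gi
  2-simplices (18): abh, abi, acf, acg, afh, agi, bdg, bdh, beg, bei, cdf, cdh, ceg, ceh, dfi, dgi, efh, efi

so the chain groups are C_0 ≅ Z^9, C_1 ≅ Z^27, C_2 ≅ Z^18.

∂_1: C_1 → C_0 is given by ∂[p,q] = [q] − [p]. For instance
  ∂ag = g − a.
The resulting 9×27 matrix has rank 8, and its Smith normal form has invariant factors (1,1,1,1,1,1,1,1).

The boundary map ∂_2: C_2 → C_1 sends each 2-simplex [p,q,r] to [q,r] − [p,r] + [p,q]. For instance
  ∂cdh = dh − ch + cd,
  ∂ceh = eh − ch + ce.
This gives a 27×18 integer matrix of rank 18; reducing to Smith normal form yields diagonal entries (1,1,1,1,1,1,1,1,1,1,1,1,1,1,1,1,1,2).

From H_k ≅ ker(∂_k) / im(∂_{k+1}) we obtain:

  H_0: rank C_0 − rank ∂_1 = 9 − 8 = 1, and the invariant factors of ∂_1 are all 1, so H_0 = Z.
  H_1: rank ker ∂_1 − rank ∂_2 = (27 − 8) − 18 = 1, and ∂_2 has invariant factor 2 > 1, so H_1 = Z ⊕ Z/2Z.
  H_2: rank ker ∂_2 − rank ∂_3 = (18 − 18) − 0 = 0, and there is no ∂_3, so H_2 = 0.

As a check, the Euler characteristic is 9 − 27 + 18 = 0, which agrees with 1 − 1 + 0 = 0.
(K is a triangulation of the Klein bottle.)

H_0 = Z,  H_1 = Z ⊕ Z/2Z,  H_2 = 0.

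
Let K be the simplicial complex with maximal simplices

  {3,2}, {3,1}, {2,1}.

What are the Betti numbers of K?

b_0 = 1, b_1 = 1.

Order the vertices as 1 < 2 < 3. Listing each simplex with vertices in this order, K has dimension 1 with simplices:

  0-simplices (3): [1], [2], [3]
  1-simplices (3): [1,2], [1,3], [2,3]

giving chain groups C_0 ≅ Z^3, C_1 ≅ Z^3.

Boundary ∂_1: C_1 → C_0 maps an edge to its endpoints' difference, ∂[p,q] = q − p. For instance
  ∂[2,3] = [3] − [2].
This gives a 3×3 integer matrix of rank 2; reducing to Smith normal form yields diagonal entries (1,1).

Now H_k = ker ∂_k / im ∂_{k+1}, so:

  H_0: rank C_0 − rank ∂_1 = 3 − 2 = 1, and the invariant factors of ∂_1 are all 1, so H_0 = Z.
  H_1: rank ker ∂_1 − rank ∂_2 = (3 − 2) − 0 = 1, and there is no ∂_2, so H_1 = Z.

Hence the Betti numbers are b_0 = 1, b_1 = 1.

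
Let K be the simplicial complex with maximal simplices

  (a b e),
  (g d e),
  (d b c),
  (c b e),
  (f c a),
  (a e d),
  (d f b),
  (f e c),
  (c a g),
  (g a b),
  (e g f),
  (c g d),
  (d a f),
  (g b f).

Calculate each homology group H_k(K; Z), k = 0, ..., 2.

H_0 ≅ Z,  H_1 ≅ Z^2,  H_2 ≅ Z.

K has 7 vertices, 21 edges, 14 triangles.
rank ∂_0 = 0, rank ∂_1 = 6 ⇒ b_0 = 7 − 0 − 6 = 1; all invariant factors of ∂_1 are 1 so no torsion. So H_0 ≅ Z.
rank ∂_1 = 6, rank ∂_2 = 13 ⇒ b_1 = 21 − 6 − 13 = 2; all invariant factors of ∂_2 are 1 so no torsion. So H_1 ≅ Z^2.
rank ∂_2 = 13, rank ∂_3 = 0 ⇒ b_2 = 14 − 13 − 0 = 1. So H_2 ≅ Z.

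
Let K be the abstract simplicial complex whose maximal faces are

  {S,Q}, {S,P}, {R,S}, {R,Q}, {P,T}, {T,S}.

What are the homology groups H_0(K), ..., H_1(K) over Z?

H_0 ≅ Z,  H_1 ≅ Z^2.

Order the vertices as P < Q < R < S < T. Listing each simplex with vertices in this order, K has dimension 1 with simplices:

  0-simplices (5): P, Q, R, S, T
  1-simplices (6): PS, PT, QR, QS, RS, ST

giving chain groups C_0 ≅ Z^5, C_1 ≅ Z^6.

Boundary ∂_1: C_1 → C_0 is given by ∂[p,q] = [q] − [p]. For instance
  ∂QS = S − Q.
The 5×6 boundary matrix has rank 4 and Smith normal form diag(1,1,1,1).

From H_k ≅ ker(∂_k) / im(∂_{k+1}) we obtain:

  H_0: rank C_0 − rank ∂_1 = 5 − 4 = 1, and the invariant factors of ∂_1 are all 1, so H_0 ≅ Z.
  H_1: rank ker ∂_1 − rank ∂_2 = (6 − 4) − 0 = 2, and there is no ∂_2, so H_1 ≅ Z^2.

As a check, the Euler characteristic is 5 − 6 = -1, which agrees with 1 − 2 = -1.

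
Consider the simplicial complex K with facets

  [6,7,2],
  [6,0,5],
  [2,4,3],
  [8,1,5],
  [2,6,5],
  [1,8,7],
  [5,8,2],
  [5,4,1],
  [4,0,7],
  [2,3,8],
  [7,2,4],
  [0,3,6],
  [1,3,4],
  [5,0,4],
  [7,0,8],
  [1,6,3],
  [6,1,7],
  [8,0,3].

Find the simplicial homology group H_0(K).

Take the total order 0 < 1 < 2 < 3 < 4 < 5 < 6 < 7 < 8 on the vertex set. Then K (dimension 2) consists of the simplices:

  0-simplices (9): [0], [1], [2], [3], [4], [5], [6], [7], [8]
  1-simplices (27): (27 of them)
  2-simplices (18): [0,3,6], [0,3,8], [0,4,5], [0,4,7], [0,5,6], [0,7,8], [1,3,4], [1,3,6], [1,4,5], [1,5,8], [1,6,7], [1,7,8], [2,3,4], [2,3,8], [2,4,7], [2,5,6], [2,5,8], [2,6,7]

so the chain groups are C_0 ≅ Z^9, C_1 ≅ Z^27, C_2 ≅ Z^18.

Boundary ∂_1: C_1 → C_0 maps an edge to its endpoints' difference, ∂[p,q] = q − p.
As a 9×27 matrix over Z this has rank 8, with invariant factors (1,1,1,1,1,1,1,1).

Boundary ∂_2: C_2 → C_1 acts by ∂[p,q,r] = [q,r] − [p,r] + [p,q]. For instance
  ∂[0,3,6] = [3,6] − [0,6] + [0,3],
  ∂[2,4,7] = [4,7] − [2,7] + [2,4].
The resulting 27×18 matrix has rank 17, and its Smith normal form has invariant factors (1,1,1,1,1,1,1,1,1,1,1,1,1,1,1,1,1).

Computing H_k = (kernel of ∂_k) / (image of ∂_{k+1}):

  H_0: rank C_0 − rank ∂_1 = 9 − 8 = 1, and the invariant factors of ∂_1 are all 1, so H_0 = Z.

H_0 ≅ Z.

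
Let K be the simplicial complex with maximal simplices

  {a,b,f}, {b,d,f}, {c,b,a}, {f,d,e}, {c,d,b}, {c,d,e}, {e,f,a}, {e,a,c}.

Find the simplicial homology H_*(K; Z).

Take the total order a < b < c < d < e < f on the vertex set. Then K (dimension 2) consists of the simplices:

  0-simplices (6): a, b, c, d, e, f
  1-simplices (12): ab, ac, ae, af, bc, bd, bf, cd, ce, de, df, ef
  2-simplices (8): abc, abf, ace, aef, bcd, bdf, cde, def

giving chain groups C_0 ≅ Z^6, C_1 ≅ Z^12, C_2 ≅ Z^8.

Boundary ∂_1: C_1 → C_0 maps an edge to its endpoints' difference, ∂[p,q] = q − p. For instance
  ∂ae = e − a.
The 6×12 boundary matrix has rank 5 and Smith normal form diag(1,1,1,1,1).

The boundary map ∂_2: C_2 → C_1 maps a triangle to the signed sum of its edges. For instance
  ∂abc = bc − ac + ab,
  ∂bdf = df − bf + bd.
This gives a 12×8 integer matrix of rank 7; reducing to Smith normal form yields diagonal entries (1,1,1,1,1,1,1).

Computing H_k = (kernel of ∂_k) / (image of ∂_{k+1}):

  H_0: rank C_0 − rank ∂_1 = 6 − 5 = 1, and the invariant factors of ∂_1 are all 1, so H_0 = Z.
  H_1: rank ker ∂_1 − rank ∂_2 = (12 − 5) − 7 = 0, and the invariant factors of ∂_2 are all 1, so H_1 = 0.
  H_2: rank ker ∂_2 − rank ∂_3 = (8 − 7) − 0 = 1, and there is no ∂_3, so H_2 = Z.

As a check, the Euler characteristic is 6 − 12 + 8 = 2, which agrees with 1 − 0 + 1 = 2.
(K is a triangulation of the 2-sphere S^2.)

H_0 ≅ Z,  H_1 = 0,  H_2 ≅ Z.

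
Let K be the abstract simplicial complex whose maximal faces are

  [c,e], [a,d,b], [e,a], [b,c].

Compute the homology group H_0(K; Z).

Take the total order a < b < c < d < e on the vertex set. Then K (dimension 2) consists of the simplices:

  0-simplices (5): a, b, c, d, e
  1-simplices (6): ab, ad, ae, bc, bd, ce
  2-simplices (1): abd

so the chain groups are C_0 ≅ Z^5, C_1 ≅ Z^6, C_2 ≅ Z^1.

The boundary map ∂_1: C_1 → C_0 sends each edge [p,q] (with p < q) to q − p. For instance
  ∂ce = e − c.
The 5×6 boundary matrix has rank 4 and Smith normal form diag(1,1,1,1).

The boundary map ∂_2: C_2 → C_1 maps a triangle to the signed sum of its edges. For instance
  ∂abd = bd − ad + ab.
This gives a 6×1 integer matrix of rank 1; reducing to Smith normal form yields diagonal entries (1).

From H_k ≅ ker(∂_k) / im(∂_{k+1}) we obtain:

  H_0: rank C_0 − rank ∂_1 = 5 − 4 = 1, and the invariant factors of ∂_1 are all 1, so H_0 ≅ Z.

H_0 = Z.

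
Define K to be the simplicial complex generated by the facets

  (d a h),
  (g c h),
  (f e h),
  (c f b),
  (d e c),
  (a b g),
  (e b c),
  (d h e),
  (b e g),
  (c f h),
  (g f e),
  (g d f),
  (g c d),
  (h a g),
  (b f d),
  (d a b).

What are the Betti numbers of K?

b_0 = 1, b_1 = 2, b_2 = 1.

Take the total order a < b < c < d < e < f < g < h on the vertex set. Then K (dimension 2) consists of the simplices:

  0-simplices (8): a, b, c, d, e, f, g, h
  1-simplices (24): ab, ad, ag, ah, bc, bd, be, bf, bg, cd, ce, cf, cg, ch, de, df, dg, dh, ef, eg, eh, fg, fh, gh
  2-simplices (16): abd, abg, adh, agh, bce, bcf, bdf, beg, cde, cdg, cfh, cgh, deh, dfg, efg, efh

Hence C_0 ≅ Z^8, C_1 ≅ Z^24, C_2 ≅ Z^16.

The boundary map ∂_1: C_1 → C_0 is given by ∂[p,q] = [q] − [p].
The 8×24 boundary matrix has rank 7 and Smith normal form diag(1,1,1,1,1,1,1).

The boundary map ∂_2: C_2 → C_1 maps a triangle to the signed sum of its edges. For instance
  ∂deh = eh − dh + de,
  ∂efh = fh − eh + ef.
The 24×16 boundary matrix has rank 15 and Smith normal form diag(1,1,1,1,1,1,1,1,1,1,1,1,1,1,1).

Computing H_k = (kernel of ∂_k) / (image of ∂_{k+1}):

  H_0: rank C_0 − rank ∂_1 = 8 − 7 = 1, and the invariant factors of ∂_1 are all 1, so H_0 = Z.
  H_1: rank ker ∂_1 − rank ∂_2 = (24 − 7) − 15 = 2, and the invariant factors of ∂_2 are all 1, so H_1 = Z^2.
  H_2: rank ker ∂_2 − rank ∂_3 = (16 − 15) − 0 = 1, and there is no ∂_3, so H_2 = Z.

As a check, the Euler characteristic is 8 − 24 + 16 = 0, which agrees with 1 − 2 + 1 = 0.
(K is a triangulation of the torus T^2.)

Hence the Betti numbers are b_0 = 1, b_1 = 2, b_2 = 1.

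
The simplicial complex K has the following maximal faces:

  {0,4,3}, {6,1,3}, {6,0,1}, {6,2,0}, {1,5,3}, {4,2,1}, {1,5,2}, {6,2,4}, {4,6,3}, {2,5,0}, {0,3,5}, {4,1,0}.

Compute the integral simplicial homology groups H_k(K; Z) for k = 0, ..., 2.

Order the vertices as 0 < 1 < 2 < 3 < 4 < 5 < 6. Listing each simplex with vertices in this order, K has dimension 2 with simplices:

  0-simplices (7): [0], [1], [2], [3], [4], [5], [6]
  1-simplices (18): [0,1], [0,2], [0,3], [0,4], [0,5], [0,6], [1,2], [1,3], [1,4], [1,5], [1,6], [2,4], [2,5], [2,6], [3,4], [3,5], [3,6], [4,6]
  2-simplices (12): [0,1,4], [0,1,6], [0,2,5], [0,2,6], [0,3,4], [0,3,5], [1,2,4], [1,2,5], [1,3,5], [1,3,6], [2,4,6], [3,4,6]

giving chain groups C_0 ≅ Z^7, C_1 ≅ Z^18, C_2 ≅ Z^12.

The boundary map ∂_1: C_1 → C_0 is given by ∂[p,q] = [q] − [p]. For instance
  ∂[0,2] = [2] − [0].
The resulting 7×18 matrix has rank 6, and its Smith normal form has invariant factors (1,1,1,1,1,1).

∂_2: C_2 → C_1 sends each 2-simplex [p,q,r] to [q,r] − [p,r] + [p,q]. For instance
  ∂[0,3,5] = [3,5] − [0,5] + [0,3],
  ∂[1,3,6] = [3,6] − [1,6] + [1,3].
The 18×12 boundary matrix has rank 12 and Smith normal form diag(1,1,1,1,1,1,1,1,1,1,1,2).

Computing H_k = (kernel of ∂_k) / (image of ∂_{k+1}):

  H_0: rank C_0 − rank ∂_1 = 7 − 6 = 1, and the invariant factors of ∂_1 are all 1, so H_0 = Z.
  H_1: rank ker ∂_1 − rank ∂_2 = (18 − 6) − 12 = 0, and ∂_2 has invariant factor 2 > 1, so H_1 = Z/2Z.
  H_2: rank ker ∂_2 − rank ∂_3 = (12 − 12) − 0 = 0, and there is no ∂_3, so H_2 = 0.

As a check, the Euler characteristic is 7 − 18 + 12 = 1, which agrees with 1 − 0 + 0 = 1.

H_0 ≅ Z,  H_1 ≅ Z/2Z,  H_2 = 0.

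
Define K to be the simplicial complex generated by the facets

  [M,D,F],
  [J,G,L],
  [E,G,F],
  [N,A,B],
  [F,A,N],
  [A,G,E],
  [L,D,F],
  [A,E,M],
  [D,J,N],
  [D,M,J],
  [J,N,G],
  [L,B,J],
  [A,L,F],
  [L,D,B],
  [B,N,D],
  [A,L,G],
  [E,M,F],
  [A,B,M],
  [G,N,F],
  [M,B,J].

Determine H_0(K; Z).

H_0 = Z.

Take the total order A < B < D < E < F < G < J < L < M < N on the vertex set. Then K (dimension 2) consists of the simplices:

  0-simplices (10): A, B, D, E, F, G, J, L, M, N
  1-simplices (30): AB, AE, AF, AG, AL, AM, AN, BD, BJ, BL, BM, BN, DF, DJ, DL, DM, DN, EF, EG, EM, FG, FL, FM, FN, GJ, GL, GN, JL, JM, JN
  2-simplices (20): ABM, ABN, AEG, AEM, AFL, AFN, AGL, BDL, BDN, BJL, BJM, DFL, DFM, DJM, DJN, EFG, EFM, FGN, GJL, GJN

giving chain groups C_0 ≅ Z^10, C_1 ≅ Z^30, C_2 ≅ Z^20.

The boundary map ∂_1: C_1 → C_0 maps an edge to its endpoints' difference, ∂[p,q] = q − p. For instance
  ∂JM = M − J.
The 10×30 boundary matrix has rank 9 and Smith normal form diag(1,1,1,1,1,1,1,1,1).

∂_2: C_2 → C_1 acts by ∂[p,q,r] = [q,r] − [p,r] + [p,q]. For instance
  ∂BJM = JM − BM + BJ,
  ∂DJM = JM − DM + DJ.
The resulting 30×20 matrix has rank 20, and its Smith normal form has invariant factors (1,1,1,1,1,1,1,1,1,1,1,1,1,1,1,1,1,1,1,2).

Now H_k = ker ∂_k / im ∂_{k+1}, so:

  H_0: rank C_0 − rank ∂_1 = 10 − 9 = 1, and the invariant factors of ∂_1 are all 1, so H_0 = Z.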